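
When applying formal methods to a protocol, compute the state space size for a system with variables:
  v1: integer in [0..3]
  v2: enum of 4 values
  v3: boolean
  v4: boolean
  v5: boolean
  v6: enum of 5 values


State space = product of domain sizes of all variables.
Domain sizes:
  v1 (integer in [0..3]): 4
  v2 (enum of 4 values): 4
  v3 (boolean): 2
  v4 (boolean): 2
  v5 (boolean): 2
  v6 (enum of 5 values): 5
Product = 4 * 4 * 2 * 2 * 2 * 5 = 640

640


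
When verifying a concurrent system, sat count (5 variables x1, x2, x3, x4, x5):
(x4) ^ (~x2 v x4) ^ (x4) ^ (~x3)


CNF with 4 clauses over 5 vars (32 assignments).
An assignment satisfies CNF iff every clause has >=1 true literal.
Check each row (bits = x1,x2,x3,x4,x5; clause T/F shown):
  row 0 [00000]: clauses=FTFT -> 0
  row 1 [00001]: clauses=FTFT -> 0
  row 2 [00010]: clauses=TTTT -> 1
  row 3 [00011]: clauses=TTTT -> 1
  row 4 [00100]: clauses=FTFF -> 0
  row 5 [00101]: clauses=FTFF -> 0
  row 6 [00110]: clauses=TTTF -> 0
  row 7 [00111]: clauses=TTTF -> 0
  row 8 [01000]: clauses=FFFT -> 0
  row 9 [01001]: clauses=FFFT -> 0
  row 10 [01010]: clauses=TTTT -> 1
  row 11 [01011]: clauses=TTTT -> 1
  row 12 [01100]: clauses=FFFF -> 0
  row 13 [01101]: clauses=FFFF -> 0
  row 14 [01110]: clauses=TTTF -> 0
  row 15 [01111]: clauses=TTTF -> 0
  row 16 [10000]: clauses=FTFT -> 0
  row 17 [10001]: clauses=FTFT -> 0
  row 18 [10010]: clauses=TTTT -> 1
  row 19 [10011]: clauses=TTTT -> 1
  row 20 [10100]: clauses=FTFF -> 0
  row 21 [10101]: clauses=FTFF -> 0
  row 22 [10110]: clauses=TTTF -> 0
  row 23 [10111]: clauses=TTTF -> 0
  row 24 [11000]: clauses=FFFT -> 0
  row 25 [11001]: clauses=FFFT -> 0
  row 26 [11010]: clauses=TTTT -> 1
  row 27 [11011]: clauses=TTTT -> 1
  row 28 [11100]: clauses=FFFF -> 0
  row 29 [11101]: clauses=FFFF -> 0
  row 30 [11110]: clauses=TTTF -> 0
  row 31 [11111]: clauses=TTTF -> 0
Full result column, 8 rows per line (x1,x2 fixed per line; x3,x4,x5 runs 000..111 left to right):
  rows 0-7 [x1,x2=00]: 00110000  (ones: 2)
  rows 8-15 [x1,x2=01]: 00110000  (ones: 2)
  rows 16-23 [x1,x2=10]: 00110000  (ones: 2)
  rows 24-31 [x1,x2=11]: 00110000  (ones: 2)
Satisfying assignments = 2+2+2+2 = 8

8


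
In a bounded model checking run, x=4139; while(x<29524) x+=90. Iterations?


Step 1: x goes from 4139 toward 29524 by 90; the body runs while x<29524, so iterations = ceil((bound-start)/step)
Step 2: Distance=25385
Step 3: ceil(25385/90)=283

283


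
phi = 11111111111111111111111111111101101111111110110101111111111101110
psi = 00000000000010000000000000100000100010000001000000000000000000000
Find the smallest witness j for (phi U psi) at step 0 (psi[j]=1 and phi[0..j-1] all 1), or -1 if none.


(phi U psi) at 0: need smallest j with psi[j]=1 and phi[i]=1 for all i in [0,j).
Scan from step 0:
  step 0: phi=1, psi=0 -> continue
  step 1: phi=1, psi=0 -> continue
  step 2: phi=1, psi=0 -> continue
  step 3: phi=1, psi=0 -> continue
  step 12: psi=1 and phi held for [0,12) -> witness found
Witness step = 12

12


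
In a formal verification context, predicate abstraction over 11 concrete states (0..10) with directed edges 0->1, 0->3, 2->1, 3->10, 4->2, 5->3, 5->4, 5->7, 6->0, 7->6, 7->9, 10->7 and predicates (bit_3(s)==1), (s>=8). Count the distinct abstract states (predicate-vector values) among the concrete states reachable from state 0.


BFS from 0:
Concrete reachable: {0, 1, 3, 6, 7, 9, 10}
Abstract via predicates (bit_3(s)==1), (s>=8):
  (0,0) <- {0, 1, 3, 6, 7}
  (1,1) <- {9, 10}
Distinct abstract states = 2

2


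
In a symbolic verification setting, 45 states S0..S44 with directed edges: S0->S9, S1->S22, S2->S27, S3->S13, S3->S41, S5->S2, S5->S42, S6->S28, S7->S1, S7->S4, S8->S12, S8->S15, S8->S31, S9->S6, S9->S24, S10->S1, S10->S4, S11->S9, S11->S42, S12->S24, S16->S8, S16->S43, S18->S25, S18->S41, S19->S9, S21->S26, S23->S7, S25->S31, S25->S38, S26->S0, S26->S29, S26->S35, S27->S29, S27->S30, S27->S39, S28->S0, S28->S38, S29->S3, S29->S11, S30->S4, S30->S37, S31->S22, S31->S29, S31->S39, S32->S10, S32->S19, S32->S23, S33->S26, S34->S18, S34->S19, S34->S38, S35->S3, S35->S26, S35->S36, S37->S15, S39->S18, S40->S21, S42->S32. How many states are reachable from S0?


BFS from S0:
  layer 0: {S0}
  layer 1: {S9}
  layer 2: {S6, S24}
  layer 3: {S28}
  layer 4: {S38}
Reachable set: {S0, S6, S9, S24, S28, S38}
Count = 6

6


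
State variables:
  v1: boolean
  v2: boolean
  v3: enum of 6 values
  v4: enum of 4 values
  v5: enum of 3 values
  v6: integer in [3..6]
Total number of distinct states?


State space = product of domain sizes of all variables.
Domain sizes:
  v1 (boolean): 2
  v2 (boolean): 2
  v3 (enum of 6 values): 6
  v4 (enum of 4 values): 4
  v5 (enum of 3 values): 3
  v6 (integer in [3..6]): 4
Product = 2 * 2 * 6 * 4 * 3 * 4 = 1152

1152


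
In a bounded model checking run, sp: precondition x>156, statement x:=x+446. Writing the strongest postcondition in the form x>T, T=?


Formula: sp(P, x:=E) = exists old_x. (x = E[old_x/x]) AND P[old_x/x] (old_x is the value of x before the assignment; eliminate old_x by solving x = E[old_x/x] for old_x)
Step 1: Precondition P: x>156, i.e. old_x > 156
Step 2: Assignment gives x = old_x + 446, so old_x = x - 446
Step 3: Substitute into P: x - 446 > 156
Step 4: Simplify: x > 156+446 = 602

602


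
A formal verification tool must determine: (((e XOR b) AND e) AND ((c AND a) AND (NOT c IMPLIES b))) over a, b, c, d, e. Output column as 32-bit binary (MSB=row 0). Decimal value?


Formula: (((e XOR b) AND e) AND ((c AND a) AND (NOT c IMPLIES b))) over a, b, c, d, e (32 rows)
Evaluate each row (bits = a,b,c,d,e, MSB first):
  row 0 [00000]: (((0 XOR 0) AND 0) AND ((0 AND 0) AND (NOT 0 IMPLIES 0))) -> 0
  row 1 [00001]: (((1 XOR 0) AND 1) AND ((0 AND 0) AND (NOT 0 IMPLIES 0))) -> 0
  row 2 [00010]: (((0 XOR 0) AND 0) AND ((0 AND 0) AND (NOT 0 IMPLIES 0))) -> 0
  row 3 [00011]: (((1 XOR 0) AND 1) AND ((0 AND 0) AND (NOT 0 IMPLIES 0))) -> 0
  row 4 [00100]: (((0 XOR 0) AND 0) AND ((1 AND 0) AND (NOT 1 IMPLIES 0))) -> 0
  row 5 [00101]: (((1 XOR 0) AND 1) AND ((1 AND 0) AND (NOT 1 IMPLIES 0))) -> 0
  row 6 [00110]: (((0 XOR 0) AND 0) AND ((1 AND 0) AND (NOT 1 IMPLIES 0))) -> 0
  row 7 [00111]: (((1 XOR 0) AND 1) AND ((1 AND 0) AND (NOT 1 IMPLIES 0))) -> 0
  row 8 [01000]: (((0 XOR 1) AND 0) AND ((0 AND 0) AND (NOT 0 IMPLIES 1))) -> 0
  row 9 [01001]: (((1 XOR 1) AND 1) AND ((0 AND 0) AND (NOT 0 IMPLIES 1))) -> 0
  row 10 [01010]: (((0 XOR 1) AND 0) AND ((0 AND 0) AND (NOT 0 IMPLIES 1))) -> 0
  row 11 [01011]: (((1 XOR 1) AND 1) AND ((0 AND 0) AND (NOT 0 IMPLIES 1))) -> 0
  row 12 [01100]: (((0 XOR 1) AND 0) AND ((1 AND 0) AND (NOT 1 IMPLIES 1))) -> 0
  row 13 [01101]: (((1 XOR 1) AND 1) AND ((1 AND 0) AND (NOT 1 IMPLIES 1))) -> 0
  row 14 [01110]: (((0 XOR 1) AND 0) AND ((1 AND 0) AND (NOT 1 IMPLIES 1))) -> 0
  row 15 [01111]: (((1 XOR 1) AND 1) AND ((1 AND 0) AND (NOT 1 IMPLIES 1))) -> 0
  row 16 [10000]: (((0 XOR 0) AND 0) AND ((0 AND 1) AND (NOT 0 IMPLIES 0))) -> 0
  row 17 [10001]: (((1 XOR 0) AND 1) AND ((0 AND 1) AND (NOT 0 IMPLIES 0))) -> 0
  row 18 [10010]: (((0 XOR 0) AND 0) AND ((0 AND 1) AND (NOT 0 IMPLIES 0))) -> 0
  row 19 [10011]: (((1 XOR 0) AND 1) AND ((0 AND 1) AND (NOT 0 IMPLIES 0))) -> 0
  row 20 [10100]: (((0 XOR 0) AND 0) AND ((1 AND 1) AND (NOT 1 IMPLIES 0))) -> 0
  row 21 [10101]: (((1 XOR 0) AND 1) AND ((1 AND 1) AND (NOT 1 IMPLIES 0))) -> 1
  row 22 [10110]: (((0 XOR 0) AND 0) AND ((1 AND 1) AND (NOT 1 IMPLIES 0))) -> 0
  row 23 [10111]: (((1 XOR 0) AND 1) AND ((1 AND 1) AND (NOT 1 IMPLIES 0))) -> 1
  row 24 [11000]: (((0 XOR 1) AND 0) AND ((0 AND 1) AND (NOT 0 IMPLIES 1))) -> 0
  row 25 [11001]: (((1 XOR 1) AND 1) AND ((0 AND 1) AND (NOT 0 IMPLIES 1))) -> 0
  row 26 [11010]: (((0 XOR 1) AND 0) AND ((0 AND 1) AND (NOT 0 IMPLIES 1))) -> 0
  row 27 [11011]: (((1 XOR 1) AND 1) AND ((0 AND 1) AND (NOT 0 IMPLIES 1))) -> 0
  row 28 [11100]: (((0 XOR 1) AND 0) AND ((1 AND 1) AND (NOT 1 IMPLIES 1))) -> 0
  row 29 [11101]: (((1 XOR 1) AND 1) AND ((1 AND 1) AND (NOT 1 IMPLIES 1))) -> 0
  row 30 [11110]: (((0 XOR 1) AND 0) AND ((1 AND 1) AND (NOT 1 IMPLIES 1))) -> 0
  row 31 [11111]: (((1 XOR 1) AND 1) AND ((1 AND 1) AND (NOT 1 IMPLIES 1))) -> 0
Full result column, 4 rows per line (a,b,c fixed per line; d,e runs 00..11 left to right):
  rows 0-3 [a,b,c=000]: 0000  = hex 0
  rows 4-7 [a,b,c=001]: 0000  = hex 0
  rows 8-11 [a,b,c=010]: 0000  = hex 0
  rows 12-15 [a,b,c=011]: 0000  = hex 0
  rows 16-19 [a,b,c=100]: 0000  = hex 0
  rows 20-23 [a,b,c=101]: 0101  = hex 5
  rows 24-27 [a,b,c=110]: 0000  = hex 0
  rows 28-31 [a,b,c=111]: 0000  = hex 0
Output column (row 0 .. row 31) = 00000000000000000000010100000000
Output column grouped in 4s = 0000 0000 0000 0000 0000 0101 0000 0000 = 0x00000500
Convert to decimal digit by digit (value = value*16 + digit):
  0 -> 0
  0*16 + 0 = 0
  0*16 + 0 = 0
  0*16 + 0 = 0
  0*16 + 0 = 0
  0*16 + 5 = 5
  5*16 + 0 = 80
  80*16 + 0 = 1280
Decimal = 1280

1280


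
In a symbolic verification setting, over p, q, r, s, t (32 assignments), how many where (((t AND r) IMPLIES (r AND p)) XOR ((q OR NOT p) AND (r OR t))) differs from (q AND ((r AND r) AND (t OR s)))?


F1 = (((t AND r) IMPLIES (r AND p)) XOR ((q OR NOT p) AND (r OR t)))
F2 = (q AND ((r AND r) AND (t OR s)))
Evaluate both on each of 32 rows (bits = p,q,r,s,t):
  row 0 [00000]: F1=1 F2=0 (differ) -> 1
  row 1 [00001]: F1=0 F2=0 -> 0
  row 2 [00010]: F1=1 F2=0 (differ) -> 1
  row 3 [00011]: F1=0 F2=0 -> 0
  row 4 [00100]: F1=0 F2=0 -> 0
  row 5 [00101]: F1=1 F2=0 (differ) -> 1
  row 6 [00110]: F1=0 F2=0 -> 0
  row 7 [00111]: F1=1 F2=0 (differ) -> 1
  row 8 [01000]: F1=1 F2=0 (differ) -> 1
  row 9 [01001]: F1=0 F2=0 -> 0
  row 10 [01010]: F1=1 F2=0 (differ) -> 1
  row 11 [01011]: F1=0 F2=0 -> 0
  row 12 [01100]: F1=0 F2=0 -> 0
  row 13 [01101]: F1=1 F2=1 -> 0
  row 14 [01110]: F1=0 F2=1 (differ) -> 1
  row 15 [01111]: F1=1 F2=1 -> 0
  row 16 [10000]: F1=1 F2=0 (differ) -> 1
  row 17 [10001]: F1=1 F2=0 (differ) -> 1
  row 18 [10010]: F1=1 F2=0 (differ) -> 1
  row 19 [10011]: F1=1 F2=0 (differ) -> 1
  row 20 [10100]: F1=1 F2=0 (differ) -> 1
  row 21 [10101]: F1=1 F2=0 (differ) -> 1
  row 22 [10110]: F1=1 F2=0 (differ) -> 1
  row 23 [10111]: F1=1 F2=0 (differ) -> 1
  row 24 [11000]: F1=1 F2=0 (differ) -> 1
  row 25 [11001]: F1=0 F2=0 -> 0
  row 26 [11010]: F1=1 F2=0 (differ) -> 1
  row 27 [11011]: F1=0 F2=0 -> 0
  row 28 [11100]: F1=0 F2=0 -> 0
  row 29 [11101]: F1=0 F2=1 (differ) -> 1
  row 30 [11110]: F1=0 F2=1 (differ) -> 1
  row 31 [11111]: F1=0 F2=1 (differ) -> 1
Full result column, 8 rows per line (p,q fixed per line; r,s,t runs 000..111 left to right):
  rows 0-7 [p,q=00]: 10100101  (ones: 4)
  rows 8-15 [p,q=01]: 10100010  (ones: 3)
  rows 16-23 [p,q=10]: 11111111  (ones: 8)
  rows 24-31 [p,q=11]: 10100111  (ones: 5)
Disagreements = 4+3+8+5 = 20

20


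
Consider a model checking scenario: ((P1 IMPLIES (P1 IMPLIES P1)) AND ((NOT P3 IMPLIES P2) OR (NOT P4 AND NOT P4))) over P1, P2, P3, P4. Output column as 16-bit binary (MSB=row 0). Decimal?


Formula: ((P1 IMPLIES (P1 IMPLIES P1)) AND ((NOT P3 IMPLIES P2) OR (NOT P4 AND NOT P4))) over P1, P2, P3, P4 (16 rows)
Evaluate each row (bits = P1,P2,P3,P4, MSB first):
  row 0 [0000]: ((0 IMPLIES (0 IMPLIES 0)) AND ((NOT 0 IMPLIES 0) OR (NOT 0 AND NOT 0))) -> 1
  row 1 [0001]: ((0 IMPLIES (0 IMPLIES 0)) AND ((NOT 0 IMPLIES 0) OR (NOT 1 AND NOT 1))) -> 0
  row 2 [0010]: ((0 IMPLIES (0 IMPLIES 0)) AND ((NOT 1 IMPLIES 0) OR (NOT 0 AND NOT 0))) -> 1
  row 3 [0011]: ((0 IMPLIES (0 IMPLIES 0)) AND ((NOT 1 IMPLIES 0) OR (NOT 1 AND NOT 1))) -> 1
  row 4 [0100]: ((0 IMPLIES (0 IMPLIES 0)) AND ((NOT 0 IMPLIES 1) OR (NOT 0 AND NOT 0))) -> 1
  row 5 [0101]: ((0 IMPLIES (0 IMPLIES 0)) AND ((NOT 0 IMPLIES 1) OR (NOT 1 AND NOT 1))) -> 1
  row 6 [0110]: ((0 IMPLIES (0 IMPLIES 0)) AND ((NOT 1 IMPLIES 1) OR (NOT 0 AND NOT 0))) -> 1
  row 7 [0111]: ((0 IMPLIES (0 IMPLIES 0)) AND ((NOT 1 IMPLIES 1) OR (NOT 1 AND NOT 1))) -> 1
  row 8 [1000]: ((1 IMPLIES (1 IMPLIES 1)) AND ((NOT 0 IMPLIES 0) OR (NOT 0 AND NOT 0))) -> 1
  row 9 [1001]: ((1 IMPLIES (1 IMPLIES 1)) AND ((NOT 0 IMPLIES 0) OR (NOT 1 AND NOT 1))) -> 0
  row 10 [1010]: ((1 IMPLIES (1 IMPLIES 1)) AND ((NOT 1 IMPLIES 0) OR (NOT 0 AND NOT 0))) -> 1
  row 11 [1011]: ((1 IMPLIES (1 IMPLIES 1)) AND ((NOT 1 IMPLIES 0) OR (NOT 1 AND NOT 1))) -> 1
  row 12 [1100]: ((1 IMPLIES (1 IMPLIES 1)) AND ((NOT 0 IMPLIES 1) OR (NOT 0 AND NOT 0))) -> 1
  row 13 [1101]: ((1 IMPLIES (1 IMPLIES 1)) AND ((NOT 0 IMPLIES 1) OR (NOT 1 AND NOT 1))) -> 1
  row 14 [1110]: ((1 IMPLIES (1 IMPLIES 1)) AND ((NOT 1 IMPLIES 1) OR (NOT 0 AND NOT 0))) -> 1
  row 15 [1111]: ((1 IMPLIES (1 IMPLIES 1)) AND ((NOT 1 IMPLIES 1) OR (NOT 1 AND NOT 1))) -> 1
Full result column, 4 rows per line (P1,P2 fixed per line; P3,P4 runs 00..11 left to right):
  rows 0-3 [P1,P2=00]: 1011  = hex B
  rows 4-7 [P1,P2=01]: 1111  = hex F
  rows 8-11 [P1,P2=10]: 1011  = hex B
  rows 12-15 [P1,P2=11]: 1111  = hex F
Output column (row 0 .. row 15) = 1011111110111111
Output column grouped in 4s = 1011 1111 1011 1111 = 0xBFBF
Convert to decimal digit by digit (value = value*16 + digit):
  B -> 11
  11*16 + 15 (F) = 191
  191*16 + 11 (B) = 3067
  3067*16 + 15 (F) = 49087
Decimal = 49087

49087


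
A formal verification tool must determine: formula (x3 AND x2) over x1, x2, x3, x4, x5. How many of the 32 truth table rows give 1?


Formula: (x3 AND x2) over 5 vars (32 rows)
Evaluate each row (x1, x2, x3, x4, x5 as bits, MSB first):
  row 0 [00000]: (0 AND 0) -> 0
  row 1 [00001]: (0 AND 0) -> 0
  row 2 [00010]: (0 AND 0) -> 0
  row 3 [00011]: (0 AND 0) -> 0
  row 4 [00100]: (1 AND 0) -> 0
  row 5 [00101]: (1 AND 0) -> 0
  row 6 [00110]: (1 AND 0) -> 0
  row 7 [00111]: (1 AND 0) -> 0
  row 8 [01000]: (0 AND 1) -> 0
  row 9 [01001]: (0 AND 1) -> 0
  row 10 [01010]: (0 AND 1) -> 0
  row 11 [01011]: (0 AND 1) -> 0
  row 12 [01100]: (1 AND 1) -> 1
  row 13 [01101]: (1 AND 1) -> 1
  row 14 [01110]: (1 AND 1) -> 1
  row 15 [01111]: (1 AND 1) -> 1
  row 16 [10000]: (0 AND 0) -> 0
  row 17 [10001]: (0 AND 0) -> 0
  row 18 [10010]: (0 AND 0) -> 0
  row 19 [10011]: (0 AND 0) -> 0
  row 20 [10100]: (1 AND 0) -> 0
  row 21 [10101]: (1 AND 0) -> 0
  row 22 [10110]: (1 AND 0) -> 0
  row 23 [10111]: (1 AND 0) -> 0
  row 24 [11000]: (0 AND 1) -> 0
  row 25 [11001]: (0 AND 1) -> 0
  row 26 [11010]: (0 AND 1) -> 0
  row 27 [11011]: (0 AND 1) -> 0
  row 28 [11100]: (1 AND 1) -> 1
  row 29 [11101]: (1 AND 1) -> 1
  row 30 [11110]: (1 AND 1) -> 1
  row 31 [11111]: (1 AND 1) -> 1
Full result column, 8 rows per line (x1,x2 fixed per line; x3,x4,x5 runs 000..111 left to right):
  rows 0-7 [x1,x2=00]: 00000000  (ones: 0)
  rows 8-15 [x1,x2=01]: 00001111  (ones: 4)
  rows 16-23 [x1,x2=10]: 00000000  (ones: 0)
  rows 24-31 [x1,x2=11]: 00001111  (ones: 4)
Count of 1-rows = 0+4+0+4 = 8

8


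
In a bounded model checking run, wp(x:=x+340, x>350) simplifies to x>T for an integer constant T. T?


Formula: wp(x:=E, P) = P[E/x] (substitute E for x in postcondition)
Step 1: Postcondition: x>350
Step 2: Substitute x+340 for x: x+340>350
Step 3: Solve for x: x > 350-340 = 10

10


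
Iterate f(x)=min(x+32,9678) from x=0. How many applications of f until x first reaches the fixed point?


Step 1: x=0, cap=9678, increment=32
Step 2: x grows by 32 each step until capped at 9678; fixed point is x=9678
Step 3: iterations = ceil(9678/32) = 303

303


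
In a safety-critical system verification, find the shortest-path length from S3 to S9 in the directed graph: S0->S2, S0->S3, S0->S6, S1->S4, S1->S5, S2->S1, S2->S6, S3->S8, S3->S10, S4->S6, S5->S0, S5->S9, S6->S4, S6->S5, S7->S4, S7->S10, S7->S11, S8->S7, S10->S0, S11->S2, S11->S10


BFS layer-by-layer from S3:
  dist 0: {S3}
  dist 1: {S8, S10}
  dist 2: {S0, S7}
  dist 3: {S2, S4, S6, S11}
  dist 4: {S1, S5}
  dist 5: {S9}
  -> S9 reached at distance 5
Shortest path length = 5

5


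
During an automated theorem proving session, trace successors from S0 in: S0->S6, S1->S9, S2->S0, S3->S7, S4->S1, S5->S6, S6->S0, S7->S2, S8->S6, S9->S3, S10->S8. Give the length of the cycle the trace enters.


Trace from S0 until a state repeats:
  S0 -> S6 -> S0
S0 first seen at step 0, revisited at step 2.
Cycle length = 2 - 0 = 2

2


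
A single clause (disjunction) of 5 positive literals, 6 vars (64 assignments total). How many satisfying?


Step 1: Total=2^6=64
Step 2: Unsat when all 5 false: 2^1=2
Step 3: Sat=64-2=62

62


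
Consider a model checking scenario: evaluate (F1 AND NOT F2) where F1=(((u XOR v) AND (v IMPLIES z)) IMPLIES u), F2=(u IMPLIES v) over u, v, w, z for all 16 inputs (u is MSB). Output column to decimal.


F1 = (((u XOR v) AND (v IMPLIES z)) IMPLIES u)
F2 = (u IMPLIES v)
Counterexample to F1=>F2 is where F1=1 and F2=0.
Evaluate each row (bits = u,v,w,z, MSB first):
  row 0 [0000]: F1=1 F2=1 -> F1&~F2 -> 0
  row 1 [0001]: F1=1 F2=1 -> F1&~F2 -> 0
  row 2 [0010]: F1=1 F2=1 -> F1&~F2 -> 0
  row 3 [0011]: F1=1 F2=1 -> F1&~F2 -> 0
  row 4 [0100]: F1=1 F2=1 -> F1&~F2 -> 0
  row 5 [0101]: F1=0 F2=1 -> F1&~F2 -> 0
  row 6 [0110]: F1=1 F2=1 -> F1&~F2 -> 0
  row 7 [0111]: F1=0 F2=1 -> F1&~F2 -> 0
  row 8 [1000]: F1=1 F2=0 -> F1&~F2 -> 1
  row 9 [1001]: F1=1 F2=0 -> F1&~F2 -> 1
  row 10 [1010]: F1=1 F2=0 -> F1&~F2 -> 1
  row 11 [1011]: F1=1 F2=0 -> F1&~F2 -> 1
  row 12 [1100]: F1=1 F2=1 -> F1&~F2 -> 0
  row 13 [1101]: F1=1 F2=1 -> F1&~F2 -> 0
  row 14 [1110]: F1=1 F2=1 -> F1&~F2 -> 0
  row 15 [1111]: F1=1 F2=1 -> F1&~F2 -> 0
Full result column, 4 rows per line (u,v fixed per line; w,z runs 00..11 left to right):
  rows 0-3 [u,v=00]: 0000  = hex 0
  rows 4-7 [u,v=01]: 0000  = hex 0
  rows 8-11 [u,v=10]: 1111  = hex F
  rows 12-15 [u,v=11]: 0000  = hex 0
Counterexample vector (row 0 .. row 15) = 0000000011110000
Output column grouped in 4s = 0000 0000 1111 0000 = 0x00F0
Convert to decimal digit by digit (value = value*16 + digit):
  0 -> 0
  0*16 + 0 = 0
  0*16 + 15 (F) = 15
  15*16 + 0 = 240
Decimal = 240

240


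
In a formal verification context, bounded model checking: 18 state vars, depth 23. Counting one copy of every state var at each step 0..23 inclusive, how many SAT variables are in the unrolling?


BMC unrolls to depth k, creating one copy of each state var for steps 0..k.
Step count = 23 + 1 = 24 (steps 0 through 23)
Vars per step = 18
Total = 18 * 24 = 432

432


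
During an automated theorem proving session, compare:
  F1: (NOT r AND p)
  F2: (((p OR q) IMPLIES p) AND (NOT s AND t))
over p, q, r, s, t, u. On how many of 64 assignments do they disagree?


F1 = (NOT r AND p)
F2 = (((p OR q) IMPLIES p) AND (NOT s AND t))
Evaluate both on each of 64 rows (bits = p,q,r,s,t,u):
  row 0 [000000]: F1=0 F2=0 -> 0
  row 1 [000001]: F1=0 F2=0 -> 0
  row 2 [000010]: F1=0 F2=1 (differ) -> 1
  row 3 [000011]: F1=0 F2=1 (differ) -> 1
  row 4 [000100]: F1=0 F2=0 -> 0
  (every remaining row is evaluated the same way; all 64 results are listed next)
Full result column, 8 rows per line (p,q,r fixed per line; s,t,u runs 000..111 left to right):
  rows 0-7 [p,q,r=000]: 00110000  (ones: 2)
  rows 8-15 [p,q,r=001]: 00110000  (ones: 2)
  rows 16-23 [p,q,r=010]: 00000000  (ones: 0)
  rows 24-31 [p,q,r=011]: 00000000  (ones: 0)
  rows 32-39 [p,q,r=100]: 11001111  (ones: 6)
  rows 40-47 [p,q,r=101]: 00110000  (ones: 2)
  rows 48-55 [p,q,r=110]: 11001111  (ones: 6)
  rows 56-63 [p,q,r=111]: 00110000  (ones: 2)
Disagreements = 2+2+0+0+6+2+6+2 = 20

20


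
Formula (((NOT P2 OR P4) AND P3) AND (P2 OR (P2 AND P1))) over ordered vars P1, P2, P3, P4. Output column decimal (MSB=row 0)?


Formula: (((NOT P2 OR P4) AND P3) AND (P2 OR (P2 AND P1))) over P1, P2, P3, P4 (16 rows)
Evaluate each row (bits = P1,P2,P3,P4, MSB first):
  row 0 [0000]: (((NOT 0 OR 0) AND 0) AND (0 OR (0 AND 0))) -> 0
  row 1 [0001]: (((NOT 0 OR 1) AND 0) AND (0 OR (0 AND 0))) -> 0
  row 2 [0010]: (((NOT 0 OR 0) AND 1) AND (0 OR (0 AND 0))) -> 0
  row 3 [0011]: (((NOT 0 OR 1) AND 1) AND (0 OR (0 AND 0))) -> 0
  row 4 [0100]: (((NOT 1 OR 0) AND 0) AND (1 OR (1 AND 0))) -> 0
  row 5 [0101]: (((NOT 1 OR 1) AND 0) AND (1 OR (1 AND 0))) -> 0
  row 6 [0110]: (((NOT 1 OR 0) AND 1) AND (1 OR (1 AND 0))) -> 0
  row 7 [0111]: (((NOT 1 OR 1) AND 1) AND (1 OR (1 AND 0))) -> 1
  row 8 [1000]: (((NOT 0 OR 0) AND 0) AND (0 OR (0 AND 1))) -> 0
  row 9 [1001]: (((NOT 0 OR 1) AND 0) AND (0 OR (0 AND 1))) -> 0
  row 10 [1010]: (((NOT 0 OR 0) AND 1) AND (0 OR (0 AND 1))) -> 0
  row 11 [1011]: (((NOT 0 OR 1) AND 1) AND (0 OR (0 AND 1))) -> 0
  row 12 [1100]: (((NOT 1 OR 0) AND 0) AND (1 OR (1 AND 1))) -> 0
  row 13 [1101]: (((NOT 1 OR 1) AND 0) AND (1 OR (1 AND 1))) -> 0
  row 14 [1110]: (((NOT 1 OR 0) AND 1) AND (1 OR (1 AND 1))) -> 0
  row 15 [1111]: (((NOT 1 OR 1) AND 1) AND (1 OR (1 AND 1))) -> 1
Full result column, 4 rows per line (P1,P2 fixed per line; P3,P4 runs 00..11 left to right):
  rows 0-3 [P1,P2=00]: 0000  = hex 0
  rows 4-7 [P1,P2=01]: 0001  = hex 1
  rows 8-11 [P1,P2=10]: 0000  = hex 0
  rows 12-15 [P1,P2=11]: 0001  = hex 1
Output column (row 0 .. row 15) = 0000000100000001
Output column grouped in 4s = 0000 0001 0000 0001 = 0x0101
Convert to decimal digit by digit (value = value*16 + digit):
  0 -> 0
  0*16 + 1 = 1
  1*16 + 0 = 16
  16*16 + 1 = 257
Decimal = 257

257


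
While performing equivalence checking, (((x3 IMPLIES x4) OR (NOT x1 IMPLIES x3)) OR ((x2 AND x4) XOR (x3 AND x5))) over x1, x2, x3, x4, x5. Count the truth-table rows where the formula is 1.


Formula: (((x3 IMPLIES x4) OR (NOT x1 IMPLIES x3)) OR ((x2 AND x4) XOR (x3 AND x5))) over 5 vars (32 rows)
Evaluate each row (x1, x2, x3, x4, x5 as bits, MSB first):
  row 0 [00000]: (((0 IMPLIES 0) OR (NOT 0 IMPLIES 0)) OR ((0 AND 0) XOR (0 AND 0))) -> 1
  row 1 [00001]: (((0 IMPLIES 0) OR (NOT 0 IMPLIES 0)) OR ((0 AND 0) XOR (0 AND 1))) -> 1
  row 2 [00010]: (((0 IMPLIES 1) OR (NOT 0 IMPLIES 0)) OR ((0 AND 1) XOR (0 AND 0))) -> 1
  row 3 [00011]: (((0 IMPLIES 1) OR (NOT 0 IMPLIES 0)) OR ((0 AND 1) XOR (0 AND 1))) -> 1
  row 4 [00100]: (((1 IMPLIES 0) OR (NOT 0 IMPLIES 1)) OR ((0 AND 0) XOR (1 AND 0))) -> 1
  row 5 [00101]: (((1 IMPLIES 0) OR (NOT 0 IMPLIES 1)) OR ((0 AND 0) XOR (1 AND 1))) -> 1
  row 6 [00110]: (((1 IMPLIES 1) OR (NOT 0 IMPLIES 1)) OR ((0 AND 1) XOR (1 AND 0))) -> 1
  row 7 [00111]: (((1 IMPLIES 1) OR (NOT 0 IMPLIES 1)) OR ((0 AND 1) XOR (1 AND 1))) -> 1
  row 8 [01000]: (((0 IMPLIES 0) OR (NOT 0 IMPLIES 0)) OR ((1 AND 0) XOR (0 AND 0))) -> 1
  row 9 [01001]: (((0 IMPLIES 0) OR (NOT 0 IMPLIES 0)) OR ((1 AND 0) XOR (0 AND 1))) -> 1
  row 10 [01010]: (((0 IMPLIES 1) OR (NOT 0 IMPLIES 0)) OR ((1 AND 1) XOR (0 AND 0))) -> 1
  row 11 [01011]: (((0 IMPLIES 1) OR (NOT 0 IMPLIES 0)) OR ((1 AND 1) XOR (0 AND 1))) -> 1
  row 12 [01100]: (((1 IMPLIES 0) OR (NOT 0 IMPLIES 1)) OR ((1 AND 0) XOR (1 AND 0))) -> 1
  row 13 [01101]: (((1 IMPLIES 0) OR (NOT 0 IMPLIES 1)) OR ((1 AND 0) XOR (1 AND 1))) -> 1
  row 14 [01110]: (((1 IMPLIES 1) OR (NOT 0 IMPLIES 1)) OR ((1 AND 1) XOR (1 AND 0))) -> 1
  row 15 [01111]: (((1 IMPLIES 1) OR (NOT 0 IMPLIES 1)) OR ((1 AND 1) XOR (1 AND 1))) -> 1
  row 16 [10000]: (((0 IMPLIES 0) OR (NOT 1 IMPLIES 0)) OR ((0 AND 0) XOR (0 AND 0))) -> 1
  row 17 [10001]: (((0 IMPLIES 0) OR (NOT 1 IMPLIES 0)) OR ((0 AND 0) XOR (0 AND 1))) -> 1
  row 18 [10010]: (((0 IMPLIES 1) OR (NOT 1 IMPLIES 0)) OR ((0 AND 1) XOR (0 AND 0))) -> 1
  row 19 [10011]: (((0 IMPLIES 1) OR (NOT 1 IMPLIES 0)) OR ((0 AND 1) XOR (0 AND 1))) -> 1
  row 20 [10100]: (((1 IMPLIES 0) OR (NOT 1 IMPLIES 1)) OR ((0 AND 0) XOR (1 AND 0))) -> 1
  row 21 [10101]: (((1 IMPLIES 0) OR (NOT 1 IMPLIES 1)) OR ((0 AND 0) XOR (1 AND 1))) -> 1
  row 22 [10110]: (((1 IMPLIES 1) OR (NOT 1 IMPLIES 1)) OR ((0 AND 1) XOR (1 AND 0))) -> 1
  row 23 [10111]: (((1 IMPLIES 1) OR (NOT 1 IMPLIES 1)) OR ((0 AND 1) XOR (1 AND 1))) -> 1
  row 24 [11000]: (((0 IMPLIES 0) OR (NOT 1 IMPLIES 0)) OR ((1 AND 0) XOR (0 AND 0))) -> 1
  row 25 [11001]: (((0 IMPLIES 0) OR (NOT 1 IMPLIES 0)) OR ((1 AND 0) XOR (0 AND 1))) -> 1
  row 26 [11010]: (((0 IMPLIES 1) OR (NOT 1 IMPLIES 0)) OR ((1 AND 1) XOR (0 AND 0))) -> 1
  row 27 [11011]: (((0 IMPLIES 1) OR (NOT 1 IMPLIES 0)) OR ((1 AND 1) XOR (0 AND 1))) -> 1
  row 28 [11100]: (((1 IMPLIES 0) OR (NOT 1 IMPLIES 1)) OR ((1 AND 0) XOR (1 AND 0))) -> 1
  row 29 [11101]: (((1 IMPLIES 0) OR (NOT 1 IMPLIES 1)) OR ((1 AND 0) XOR (1 AND 1))) -> 1
  row 30 [11110]: (((1 IMPLIES 1) OR (NOT 1 IMPLIES 1)) OR ((1 AND 1) XOR (1 AND 0))) -> 1
  row 31 [11111]: (((1 IMPLIES 1) OR (NOT 1 IMPLIES 1)) OR ((1 AND 1) XOR (1 AND 1))) -> 1
Full result column, 8 rows per line (x1,x2 fixed per line; x3,x4,x5 runs 000..111 left to right):
  rows 0-7 [x1,x2=00]: 11111111  (ones: 8)
  rows 8-15 [x1,x2=01]: 11111111  (ones: 8)
  rows 16-23 [x1,x2=10]: 11111111  (ones: 8)
  rows 24-31 [x1,x2=11]: 11111111  (ones: 8)
Count of 1-rows = 8+8+8+8 = 32

32


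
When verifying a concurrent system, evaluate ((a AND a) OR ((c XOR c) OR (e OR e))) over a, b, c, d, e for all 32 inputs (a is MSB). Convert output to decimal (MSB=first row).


Formula: ((a AND a) OR ((c XOR c) OR (e OR e))) over a, b, c, d, e (32 rows)
Evaluate each row (bits = a,b,c,d,e, MSB first):
  row 0 [00000]: ((0 AND 0) OR ((0 XOR 0) OR (0 OR 0))) -> 0
  row 1 [00001]: ((0 AND 0) OR ((0 XOR 0) OR (1 OR 1))) -> 1
  row 2 [00010]: ((0 AND 0) OR ((0 XOR 0) OR (0 OR 0))) -> 0
  row 3 [00011]: ((0 AND 0) OR ((0 XOR 0) OR (1 OR 1))) -> 1
  row 4 [00100]: ((0 AND 0) OR ((1 XOR 1) OR (0 OR 0))) -> 0
  row 5 [00101]: ((0 AND 0) OR ((1 XOR 1) OR (1 OR 1))) -> 1
  row 6 [00110]: ((0 AND 0) OR ((1 XOR 1) OR (0 OR 0))) -> 0
  row 7 [00111]: ((0 AND 0) OR ((1 XOR 1) OR (1 OR 1))) -> 1
  row 8 [01000]: ((0 AND 0) OR ((0 XOR 0) OR (0 OR 0))) -> 0
  row 9 [01001]: ((0 AND 0) OR ((0 XOR 0) OR (1 OR 1))) -> 1
  row 10 [01010]: ((0 AND 0) OR ((0 XOR 0) OR (0 OR 0))) -> 0
  row 11 [01011]: ((0 AND 0) OR ((0 XOR 0) OR (1 OR 1))) -> 1
  row 12 [01100]: ((0 AND 0) OR ((1 XOR 1) OR (0 OR 0))) -> 0
  row 13 [01101]: ((0 AND 0) OR ((1 XOR 1) OR (1 OR 1))) -> 1
  row 14 [01110]: ((0 AND 0) OR ((1 XOR 1) OR (0 OR 0))) -> 0
  row 15 [01111]: ((0 AND 0) OR ((1 XOR 1) OR (1 OR 1))) -> 1
  row 16 [10000]: ((1 AND 1) OR ((0 XOR 0) OR (0 OR 0))) -> 1
  row 17 [10001]: ((1 AND 1) OR ((0 XOR 0) OR (1 OR 1))) -> 1
  row 18 [10010]: ((1 AND 1) OR ((0 XOR 0) OR (0 OR 0))) -> 1
  row 19 [10011]: ((1 AND 1) OR ((0 XOR 0) OR (1 OR 1))) -> 1
  row 20 [10100]: ((1 AND 1) OR ((1 XOR 1) OR (0 OR 0))) -> 1
  row 21 [10101]: ((1 AND 1) OR ((1 XOR 1) OR (1 OR 1))) -> 1
  row 22 [10110]: ((1 AND 1) OR ((1 XOR 1) OR (0 OR 0))) -> 1
  row 23 [10111]: ((1 AND 1) OR ((1 XOR 1) OR (1 OR 1))) -> 1
  row 24 [11000]: ((1 AND 1) OR ((0 XOR 0) OR (0 OR 0))) -> 1
  row 25 [11001]: ((1 AND 1) OR ((0 XOR 0) OR (1 OR 1))) -> 1
  row 26 [11010]: ((1 AND 1) OR ((0 XOR 0) OR (0 OR 0))) -> 1
  row 27 [11011]: ((1 AND 1) OR ((0 XOR 0) OR (1 OR 1))) -> 1
  row 28 [11100]: ((1 AND 1) OR ((1 XOR 1) OR (0 OR 0))) -> 1
  row 29 [11101]: ((1 AND 1) OR ((1 XOR 1) OR (1 OR 1))) -> 1
  row 30 [11110]: ((1 AND 1) OR ((1 XOR 1) OR (0 OR 0))) -> 1
  row 31 [11111]: ((1 AND 1) OR ((1 XOR 1) OR (1 OR 1))) -> 1
Full result column, 4 rows per line (a,b,c fixed per line; d,e runs 00..11 left to right):
  rows 0-3 [a,b,c=000]: 0101  = hex 5
  rows 4-7 [a,b,c=001]: 0101  = hex 5
  rows 8-11 [a,b,c=010]: 0101  = hex 5
  rows 12-15 [a,b,c=011]: 0101  = hex 5
  rows 16-19 [a,b,c=100]: 1111  = hex F
  rows 20-23 [a,b,c=101]: 1111  = hex F
  rows 24-27 [a,b,c=110]: 1111  = hex F
  rows 28-31 [a,b,c=111]: 1111  = hex F
Output column (row 0 .. row 31) = 01010101010101011111111111111111
Output column grouped in 4s = 0101 0101 0101 0101 1111 1111 1111 1111 = 0x5555FFFF
Convert to decimal digit by digit (value = value*16 + digit):
  5 -> 5
  5*16 + 5 = 85
  85*16 + 5 = 1365
  1365*16 + 5 = 21845
  21845*16 + 15 (F) = 349535
  349535*16 + 15 (F) = 5592575
  5592575*16 + 15 (F) = 89481215
  89481215*16 + 15 (F) = 1431699455
Decimal = 1431699455

1431699455


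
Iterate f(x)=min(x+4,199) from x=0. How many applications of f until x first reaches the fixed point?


Step 1: x=0, cap=199, increment=4
Step 2: x grows by 4 each step until capped at 199; fixed point is x=199
Step 3: iterations = ceil(199/4) = 50

50


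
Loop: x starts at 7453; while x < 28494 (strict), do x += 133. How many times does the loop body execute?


Step 1: x goes from 7453 toward 28494 by 133; the body runs while x<28494, so iterations = ceil((bound-start)/step)
Step 2: Distance=21041
Step 3: ceil(21041/133)=159

159


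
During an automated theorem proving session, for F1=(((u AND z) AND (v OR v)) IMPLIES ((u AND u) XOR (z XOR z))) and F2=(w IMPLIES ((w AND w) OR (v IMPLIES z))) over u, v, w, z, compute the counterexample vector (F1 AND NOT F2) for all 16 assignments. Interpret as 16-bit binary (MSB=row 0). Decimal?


F1 = (((u AND z) AND (v OR v)) IMPLIES ((u AND u) XOR (z XOR z)))
F2 = (w IMPLIES ((w AND w) OR (v IMPLIES z)))
Counterexample to F1=>F2 is where F1=1 and F2=0.
Evaluate each row (bits = u,v,w,z, MSB first):
  row 0 [0000]: F1=1 F2=1 -> F1&~F2 -> 0
  row 1 [0001]: F1=1 F2=1 -> F1&~F2 -> 0
  row 2 [0010]: F1=1 F2=1 -> F1&~F2 -> 0
  row 3 [0011]: F1=1 F2=1 -> F1&~F2 -> 0
  row 4 [0100]: F1=1 F2=1 -> F1&~F2 -> 0
  row 5 [0101]: F1=1 F2=1 -> F1&~F2 -> 0
  row 6 [0110]: F1=1 F2=1 -> F1&~F2 -> 0
  row 7 [0111]: F1=1 F2=1 -> F1&~F2 -> 0
  row 8 [1000]: F1=1 F2=1 -> F1&~F2 -> 0
  row 9 [1001]: F1=1 F2=1 -> F1&~F2 -> 0
  row 10 [1010]: F1=1 F2=1 -> F1&~F2 -> 0
  row 11 [1011]: F1=1 F2=1 -> F1&~F2 -> 0
  row 12 [1100]: F1=1 F2=1 -> F1&~F2 -> 0
  row 13 [1101]: F1=1 F2=1 -> F1&~F2 -> 0
  row 14 [1110]: F1=1 F2=1 -> F1&~F2 -> 0
  row 15 [1111]: F1=1 F2=1 -> F1&~F2 -> 0
Full result column, 4 rows per line (u,v fixed per line; w,z runs 00..11 left to right):
  rows 0-3 [u,v=00]: 0000  = hex 0
  rows 4-7 [u,v=01]: 0000  = hex 0
  rows 8-11 [u,v=10]: 0000  = hex 0
  rows 12-15 [u,v=11]: 0000  = hex 0
Counterexample vector (row 0 .. row 15) = 0000000000000000
Output column grouped in 4s = 0000 0000 0000 0000 = 0x0000
Convert to decimal digit by digit (value = value*16 + digit):
  0 -> 0
  0*16 + 0 = 0
  0*16 + 0 = 0
  0*16 + 0 = 0
Decimal = 0

0


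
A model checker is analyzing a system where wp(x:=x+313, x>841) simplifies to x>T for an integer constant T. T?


Formula: wp(x:=E, P) = P[E/x] (substitute E for x in postcondition)
Step 1: Postcondition: x>841
Step 2: Substitute x+313 for x: x+313>841
Step 3: Solve for x: x > 841-313 = 528

528


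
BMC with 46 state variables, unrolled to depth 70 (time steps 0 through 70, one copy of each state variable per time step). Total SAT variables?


BMC unrolls to depth k, creating one copy of each state var for steps 0..k.
Step count = 70 + 1 = 71 (steps 0 through 70)
Vars per step = 46
Total = 46 * 71 = 3266

3266


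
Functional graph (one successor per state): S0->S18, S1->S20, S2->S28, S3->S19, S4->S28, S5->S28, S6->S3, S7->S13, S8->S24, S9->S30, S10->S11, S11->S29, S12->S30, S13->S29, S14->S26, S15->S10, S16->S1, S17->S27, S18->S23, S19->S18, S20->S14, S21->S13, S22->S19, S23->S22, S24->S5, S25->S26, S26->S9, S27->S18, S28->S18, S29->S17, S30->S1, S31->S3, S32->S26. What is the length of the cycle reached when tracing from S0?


Trace from S0 until a state repeats:
  S0 -> S18 -> S23 -> S22 -> S19 -> S18
S18 first seen at step 1, revisited at step 5.
Cycle length = 5 - 1 = 4

4


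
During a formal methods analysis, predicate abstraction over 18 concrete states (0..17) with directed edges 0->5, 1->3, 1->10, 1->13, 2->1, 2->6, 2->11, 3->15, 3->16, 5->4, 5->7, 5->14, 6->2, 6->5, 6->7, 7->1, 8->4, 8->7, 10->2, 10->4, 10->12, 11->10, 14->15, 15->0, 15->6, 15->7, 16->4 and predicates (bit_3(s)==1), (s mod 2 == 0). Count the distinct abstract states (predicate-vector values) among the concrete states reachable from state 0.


BFS from 0:
Concrete reachable: {0, 1, 2, 3, 4, 5, 6, 7, 10, 11, 12, 13, 14, 15, 16}
Abstract via predicates (bit_3(s)==1), (s mod 2 == 0):
  (0,0) <- {1, 3, 5, 7}
  (0,1) <- {0, 2, 4, 6, 16}
  (1,0) <- {11, 13, 15}
  (1,1) <- {10, 12, 14}
Distinct abstract states = 4

4


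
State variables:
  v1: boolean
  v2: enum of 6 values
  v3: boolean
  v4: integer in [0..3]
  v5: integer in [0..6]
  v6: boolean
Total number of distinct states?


State space = product of domain sizes of all variables.
Domain sizes:
  v1 (boolean): 2
  v2 (enum of 6 values): 6
  v3 (boolean): 2
  v4 (integer in [0..3]): 4
  v5 (integer in [0..6]): 7
  v6 (boolean): 2
Product = 2 * 6 * 2 * 4 * 7 * 2 = 1344

1344


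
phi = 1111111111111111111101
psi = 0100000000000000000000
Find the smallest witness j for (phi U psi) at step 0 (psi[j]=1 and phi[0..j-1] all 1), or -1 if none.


(phi U psi) at 0: need smallest j with psi[j]=1 and phi[i]=1 for all i in [0,j).
Scan from step 0:
  step 0: phi=1, psi=0 -> continue
  step 1: psi=1 and phi held for [0,1) -> witness found
Witness step = 1

1


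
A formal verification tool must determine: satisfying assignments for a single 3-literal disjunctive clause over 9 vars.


Step 1: Total=2^9=512
Step 2: Unsat when all 3 false: 2^6=64
Step 3: Sat=512-64=448

448


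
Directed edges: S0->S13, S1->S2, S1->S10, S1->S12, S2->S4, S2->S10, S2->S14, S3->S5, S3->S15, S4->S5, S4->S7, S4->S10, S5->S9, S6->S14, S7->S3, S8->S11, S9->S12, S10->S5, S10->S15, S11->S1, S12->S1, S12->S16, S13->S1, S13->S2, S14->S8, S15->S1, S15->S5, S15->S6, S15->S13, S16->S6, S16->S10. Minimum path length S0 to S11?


BFS layer-by-layer from S0:
  dist 0: {S0}
  dist 1: {S13}
  dist 2: {S1, S2}
  dist 3: {S4, S10, S12, S14}
  dist 4: {S5, S7, S8, S15, S16}
  dist 5: {S3, S6, S9, S11}
  -> S11 reached at distance 5
Shortest path length = 5

5


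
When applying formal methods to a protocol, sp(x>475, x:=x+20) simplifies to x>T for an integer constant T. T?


Formula: sp(P, x:=E) = exists old_x. (x = E[old_x/x]) AND P[old_x/x] (old_x is the value of x before the assignment; eliminate old_x by solving x = E[old_x/x] for old_x)
Step 1: Precondition P: x>475, i.e. old_x > 475
Step 2: Assignment gives x = old_x + 20, so old_x = x - 20
Step 3: Substitute into P: x - 20 > 475
Step 4: Simplify: x > 475+20 = 495

495


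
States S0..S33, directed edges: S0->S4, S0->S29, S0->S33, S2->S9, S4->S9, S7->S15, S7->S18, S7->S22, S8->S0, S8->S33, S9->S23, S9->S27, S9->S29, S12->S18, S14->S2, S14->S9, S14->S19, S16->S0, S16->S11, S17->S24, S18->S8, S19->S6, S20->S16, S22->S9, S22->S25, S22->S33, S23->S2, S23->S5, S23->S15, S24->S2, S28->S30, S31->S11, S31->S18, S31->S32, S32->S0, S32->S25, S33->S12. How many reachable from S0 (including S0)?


BFS from S0:
  layer 0: {S0}
  layer 1: {S4, S29, S33}
  layer 2: {S9, S12}
  layer 3: {S18, S23, S27}
  layer 4: {S2, S5, S8, S15}
Reachable set: {S0, S2, S4, S5, S8, S9, S12, S15, S18, S23, S27, S29, S33}
Count = 13

13


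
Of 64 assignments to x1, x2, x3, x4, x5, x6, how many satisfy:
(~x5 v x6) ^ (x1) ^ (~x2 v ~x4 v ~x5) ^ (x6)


CNF with 4 clauses over 6 vars (64 assignments).
An assignment satisfies CNF iff every clause has >=1 true literal.
Check each row (bits = x1,x2,x3,x4,x5,x6; clause T/F shown):
  row 0 [000000]: clauses=TFTF -> 0
  row 1 [000001]: clauses=TFTT -> 0
  row 2 [000010]: clauses=FFTF -> 0
  row 3 [000011]: clauses=TFTT -> 0
  row 4 [000100]: clauses=TFTF -> 0
  (every remaining row is evaluated the same way; all 64 results are listed next)
Full result column, 8 rows per line (x1,x2,x3 fixed per line; x4,x5,x6 runs 000..111 left to right):
  rows 0-7 [x1,x2,x3=000]: 00000000  (ones: 0)
  rows 8-15 [x1,x2,x3=001]: 00000000  (ones: 0)
  rows 16-23 [x1,x2,x3=010]: 00000000  (ones: 0)
  rows 24-31 [x1,x2,x3=011]: 00000000  (ones: 0)
  rows 32-39 [x1,x2,x3=100]: 01010101  (ones: 4)
  rows 40-47 [x1,x2,x3=101]: 01010101  (ones: 4)
  rows 48-55 [x1,x2,x3=110]: 01010100  (ones: 3)
  rows 56-63 [x1,x2,x3=111]: 01010100  (ones: 3)
Satisfying assignments = 0+0+0+0+4+4+3+3 = 14

14


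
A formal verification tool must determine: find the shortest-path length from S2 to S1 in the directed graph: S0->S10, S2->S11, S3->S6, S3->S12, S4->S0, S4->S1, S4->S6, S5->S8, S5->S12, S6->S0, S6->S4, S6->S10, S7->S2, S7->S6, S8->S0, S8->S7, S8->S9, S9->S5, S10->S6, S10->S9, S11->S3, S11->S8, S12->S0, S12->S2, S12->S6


BFS layer-by-layer from S2:
  dist 0: {S2}
  dist 1: {S11}
  dist 2: {S3, S8}
  dist 3: {S0, S6, S7, S9, S12}
  dist 4: {S4, S5, S10}
  dist 5: {S1}
  -> S1 reached at distance 5
Shortest path length = 5

5


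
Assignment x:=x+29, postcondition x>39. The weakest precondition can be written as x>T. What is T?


Formula: wp(x:=E, P) = P[E/x] (substitute E for x in postcondition)
Step 1: Postcondition: x>39
Step 2: Substitute x+29 for x: x+29>39
Step 3: Solve for x: x > 39-29 = 10

10


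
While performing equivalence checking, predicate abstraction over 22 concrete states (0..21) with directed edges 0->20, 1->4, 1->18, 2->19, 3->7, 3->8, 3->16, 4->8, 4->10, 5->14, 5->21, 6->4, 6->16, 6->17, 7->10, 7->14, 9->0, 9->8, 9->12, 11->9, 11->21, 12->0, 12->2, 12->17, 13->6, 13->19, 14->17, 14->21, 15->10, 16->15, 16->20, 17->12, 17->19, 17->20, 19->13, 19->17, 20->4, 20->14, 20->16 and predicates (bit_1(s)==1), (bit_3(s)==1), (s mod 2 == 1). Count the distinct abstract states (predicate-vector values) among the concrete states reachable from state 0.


BFS from 0:
Concrete reachable: {0, 2, 4, 6, 8, 10, 12, 13, 14, 15, 16, 17, 19, 20, 21}
Abstract via predicates (bit_1(s)==1), (bit_3(s)==1), (s mod 2 == 1):
  (0,0,0) <- {0, 4, 16, 20}
  (0,0,1) <- {17, 21}
  (0,1,0) <- {8, 12}
  (0,1,1) <- {13}
  (1,0,0) <- {2, 6}
  (1,0,1) <- {19}
  (1,1,0) <- {10, 14}
  (1,1,1) <- {15}
Distinct abstract states = 8

8


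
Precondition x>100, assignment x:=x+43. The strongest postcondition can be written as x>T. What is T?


Formula: sp(P, x:=E) = exists old_x. (x = E[old_x/x]) AND P[old_x/x] (old_x is the value of x before the assignment; eliminate old_x by solving x = E[old_x/x] for old_x)
Step 1: Precondition P: x>100, i.e. old_x > 100
Step 2: Assignment gives x = old_x + 43, so old_x = x - 43
Step 3: Substitute into P: x - 43 > 100
Step 4: Simplify: x > 100+43 = 143

143


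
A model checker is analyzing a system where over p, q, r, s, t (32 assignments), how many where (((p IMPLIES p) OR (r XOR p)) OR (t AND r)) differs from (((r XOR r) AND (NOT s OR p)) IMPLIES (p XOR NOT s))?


F1 = (((p IMPLIES p) OR (r XOR p)) OR (t AND r))
F2 = (((r XOR r) AND (NOT s OR p)) IMPLIES (p XOR NOT s))
Evaluate both on each of 32 rows (bits = p,q,r,s,t):
  row 0 [00000]: F1=1 F2=1 -> 0
  row 1 [00001]: F1=1 F2=1 -> 0
  row 2 [00010]: F1=1 F2=1 -> 0
  row 3 [00011]: F1=1 F2=1 -> 0
  row 4 [00100]: F1=1 F2=1 -> 0
  row 5 [00101]: F1=1 F2=1 -> 0
  row 6 [00110]: F1=1 F2=1 -> 0
  row 7 [00111]: F1=1 F2=1 -> 0
  row 8 [01000]: F1=1 F2=1 -> 0
  row 9 [01001]: F1=1 F2=1 -> 0
  row 10 [01010]: F1=1 F2=1 -> 0
  row 11 [01011]: F1=1 F2=1 -> 0
  row 12 [01100]: F1=1 F2=1 -> 0
  row 13 [01101]: F1=1 F2=1 -> 0
  row 14 [01110]: F1=1 F2=1 -> 0
  row 15 [01111]: F1=1 F2=1 -> 0
  row 16 [10000]: F1=1 F2=1 -> 0
  row 17 [10001]: F1=1 F2=1 -> 0
  row 18 [10010]: F1=1 F2=1 -> 0
  row 19 [10011]: F1=1 F2=1 -> 0
  row 20 [10100]: F1=1 F2=1 -> 0
  row 21 [10101]: F1=1 F2=1 -> 0
  row 22 [10110]: F1=1 F2=1 -> 0
  row 23 [10111]: F1=1 F2=1 -> 0
  row 24 [11000]: F1=1 F2=1 -> 0
  row 25 [11001]: F1=1 F2=1 -> 0
  row 26 [11010]: F1=1 F2=1 -> 0
  row 27 [11011]: F1=1 F2=1 -> 0
  row 28 [11100]: F1=1 F2=1 -> 0
  row 29 [11101]: F1=1 F2=1 -> 0
  row 30 [11110]: F1=1 F2=1 -> 0
  row 31 [11111]: F1=1 F2=1 -> 0
Full result column, 8 rows per line (p,q fixed per line; r,s,t runs 000..111 left to right):
  rows 0-7 [p,q=00]: 00000000  (ones: 0)
  rows 8-15 [p,q=01]: 00000000  (ones: 0)
  rows 16-23 [p,q=10]: 00000000  (ones: 0)
  rows 24-31 [p,q=11]: 00000000  (ones: 0)
Disagreements = 0+0+0+0 = 0

0


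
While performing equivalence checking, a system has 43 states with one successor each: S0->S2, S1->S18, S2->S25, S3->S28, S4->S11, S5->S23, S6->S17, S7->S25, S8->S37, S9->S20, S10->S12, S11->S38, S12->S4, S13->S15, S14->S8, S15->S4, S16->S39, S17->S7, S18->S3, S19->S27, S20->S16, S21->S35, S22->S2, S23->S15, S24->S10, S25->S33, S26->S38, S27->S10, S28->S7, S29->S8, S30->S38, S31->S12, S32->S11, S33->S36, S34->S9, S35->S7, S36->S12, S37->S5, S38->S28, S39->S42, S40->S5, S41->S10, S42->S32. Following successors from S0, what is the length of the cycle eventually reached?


Trace from S0 until a state repeats:
  S0 -> S2 -> S25 -> S33 -> S36 -> S12 -> S4 -> S11 -> S38 -> S28 -> S7 -> S25
S25 first seen at step 2, revisited at step 11.
Cycle length = 11 - 2 = 9

9
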